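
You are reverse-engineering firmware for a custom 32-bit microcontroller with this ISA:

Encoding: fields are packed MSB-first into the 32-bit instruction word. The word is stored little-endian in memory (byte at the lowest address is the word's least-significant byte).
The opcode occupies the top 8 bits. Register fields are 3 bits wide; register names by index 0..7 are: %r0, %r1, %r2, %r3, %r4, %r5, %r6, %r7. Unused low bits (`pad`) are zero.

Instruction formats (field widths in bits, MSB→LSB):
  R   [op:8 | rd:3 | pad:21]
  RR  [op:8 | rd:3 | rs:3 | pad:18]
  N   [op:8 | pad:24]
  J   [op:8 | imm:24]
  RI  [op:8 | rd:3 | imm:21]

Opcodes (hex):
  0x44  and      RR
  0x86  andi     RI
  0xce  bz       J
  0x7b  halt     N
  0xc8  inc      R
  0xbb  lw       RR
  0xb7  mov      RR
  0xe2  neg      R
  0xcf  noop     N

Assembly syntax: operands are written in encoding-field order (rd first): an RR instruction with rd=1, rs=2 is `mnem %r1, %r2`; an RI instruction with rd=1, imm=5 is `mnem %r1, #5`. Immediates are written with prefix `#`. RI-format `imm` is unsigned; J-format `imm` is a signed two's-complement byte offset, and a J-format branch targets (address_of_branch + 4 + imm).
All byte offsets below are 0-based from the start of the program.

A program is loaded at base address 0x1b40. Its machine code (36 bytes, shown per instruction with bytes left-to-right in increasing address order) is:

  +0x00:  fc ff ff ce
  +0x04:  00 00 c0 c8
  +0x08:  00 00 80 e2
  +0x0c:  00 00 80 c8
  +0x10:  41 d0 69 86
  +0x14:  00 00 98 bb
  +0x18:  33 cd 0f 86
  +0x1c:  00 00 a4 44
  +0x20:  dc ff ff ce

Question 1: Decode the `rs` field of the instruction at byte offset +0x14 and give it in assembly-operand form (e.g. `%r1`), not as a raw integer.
%r6

[14] 00 00 98 bb → 0xbb980000
  top 8b → 0xbb → lw [RR]
  rd: (w>>21)&0x7=0x4 → %r4
  rs: (w>>18)&0x7=0x6 → %r6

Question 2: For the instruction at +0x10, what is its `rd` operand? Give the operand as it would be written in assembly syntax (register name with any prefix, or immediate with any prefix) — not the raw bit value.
+0x10: 41 d0 69 86 ⇒ word 0x8669d041 (little)
  top 8b → 0x86 → andi [RI]
  [23:21] rd=3 = %r3
  [20:0] imm=643137 = #643137

%r3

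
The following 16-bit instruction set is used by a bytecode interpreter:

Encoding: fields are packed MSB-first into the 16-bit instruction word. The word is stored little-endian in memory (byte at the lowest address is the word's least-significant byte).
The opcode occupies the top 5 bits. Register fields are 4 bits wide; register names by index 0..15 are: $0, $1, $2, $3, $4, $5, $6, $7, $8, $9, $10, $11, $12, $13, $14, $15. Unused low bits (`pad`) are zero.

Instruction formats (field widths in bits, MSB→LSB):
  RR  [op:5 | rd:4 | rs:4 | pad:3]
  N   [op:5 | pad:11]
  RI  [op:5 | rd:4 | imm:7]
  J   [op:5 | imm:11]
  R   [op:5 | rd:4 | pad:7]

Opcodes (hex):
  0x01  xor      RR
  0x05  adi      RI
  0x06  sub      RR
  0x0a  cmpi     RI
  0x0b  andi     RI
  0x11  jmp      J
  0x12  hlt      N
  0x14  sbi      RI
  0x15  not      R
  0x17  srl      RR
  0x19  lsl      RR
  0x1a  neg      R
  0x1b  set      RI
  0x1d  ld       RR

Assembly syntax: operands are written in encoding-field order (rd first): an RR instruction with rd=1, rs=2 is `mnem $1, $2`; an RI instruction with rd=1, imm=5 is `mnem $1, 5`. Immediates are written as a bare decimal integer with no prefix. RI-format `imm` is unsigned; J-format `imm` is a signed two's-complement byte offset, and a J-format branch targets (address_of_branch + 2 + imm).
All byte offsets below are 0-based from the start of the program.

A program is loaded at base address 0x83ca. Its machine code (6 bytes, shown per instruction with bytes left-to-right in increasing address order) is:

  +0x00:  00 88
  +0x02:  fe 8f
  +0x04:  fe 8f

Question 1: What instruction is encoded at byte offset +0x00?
jmp 0

+0x00: 00 88 ⇒ word 0x8800 (little)
  top 5b → 0x11 → jmp [J]
  imm: (w>>0)&0x7ff=0x0 → 0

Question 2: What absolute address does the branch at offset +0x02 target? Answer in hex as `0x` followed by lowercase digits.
off 0x02: read fe 8f as little → 0x8ffe
  top 5b → 0x11 → jmp [J]
  imm: (w>>0)&0x7ff=0x7fe (s11→-2) → -2
  target = base 0x83ca + off 0x02 + 2 + imm -2 = 0x83cc

0x83cc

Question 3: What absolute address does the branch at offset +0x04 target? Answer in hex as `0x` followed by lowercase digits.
off 0x04: read fe 8f as little → 0x8ffe
  opcode bits[15:11]=0x11: jmp/J
  imm: (w>>0)&0x7ff=0x7fe (s11→-2) → -2
  target = base 0x83ca + off 0x04 + 2 + imm -2 = 0x83ce

0x83ce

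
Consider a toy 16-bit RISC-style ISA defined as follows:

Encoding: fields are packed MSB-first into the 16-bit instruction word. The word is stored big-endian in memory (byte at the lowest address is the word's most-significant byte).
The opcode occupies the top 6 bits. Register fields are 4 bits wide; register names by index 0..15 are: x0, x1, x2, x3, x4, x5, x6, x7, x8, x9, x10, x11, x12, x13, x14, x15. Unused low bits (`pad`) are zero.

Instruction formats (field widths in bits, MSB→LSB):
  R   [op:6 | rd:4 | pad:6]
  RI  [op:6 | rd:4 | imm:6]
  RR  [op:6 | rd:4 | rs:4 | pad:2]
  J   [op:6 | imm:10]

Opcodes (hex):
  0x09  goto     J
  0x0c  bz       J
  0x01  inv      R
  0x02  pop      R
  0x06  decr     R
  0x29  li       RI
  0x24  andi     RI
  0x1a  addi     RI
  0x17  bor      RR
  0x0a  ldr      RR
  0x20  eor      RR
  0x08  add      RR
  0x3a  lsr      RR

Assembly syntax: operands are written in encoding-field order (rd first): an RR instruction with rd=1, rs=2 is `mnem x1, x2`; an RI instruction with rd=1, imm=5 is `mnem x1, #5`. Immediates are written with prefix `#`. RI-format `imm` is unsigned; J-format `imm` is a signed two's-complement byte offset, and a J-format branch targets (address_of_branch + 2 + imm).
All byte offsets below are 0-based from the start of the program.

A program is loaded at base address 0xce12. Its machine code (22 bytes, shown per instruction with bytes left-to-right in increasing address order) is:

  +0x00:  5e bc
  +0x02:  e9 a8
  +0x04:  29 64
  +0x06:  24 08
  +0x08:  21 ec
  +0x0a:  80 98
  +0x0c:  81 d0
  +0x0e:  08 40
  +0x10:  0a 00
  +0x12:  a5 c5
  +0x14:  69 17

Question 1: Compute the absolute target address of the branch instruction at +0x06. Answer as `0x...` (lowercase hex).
0xce22

@+06  big-endian(24 08) = 0x2408
  opcode bits[15:10]=0x9: goto/J
  imm: (w>>0)&0x3ff=0x8 → #8
  target = base 0xce12 + off 0x06 + 2 + imm 8 = 0xce22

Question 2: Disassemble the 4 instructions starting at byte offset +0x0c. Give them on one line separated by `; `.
[0c] 81 d0 → 0x81d0
  opcode bits[15:10]=0x20: eor/RR
  [9:6] rd=7 = x7
  [5:2] rs=4 = x4
[0e] 08 40 → 0x0840
  opcode bits[15:10]=0x2: pop/R
  [9:6] rd=1 = x1
[10] 0a 00 → 0x0a00
  opcode bits[15:10]=0x2: pop/R
  [9:6] rd=8 = x8
[12] a5 c5 → 0xa5c5
  opcode bits[15:10]=0x29: li/RI
  [9:6] rd=7 = x7
  [5:0] imm=5 = #5

eor x7, x4; pop x1; pop x8; li x7, #5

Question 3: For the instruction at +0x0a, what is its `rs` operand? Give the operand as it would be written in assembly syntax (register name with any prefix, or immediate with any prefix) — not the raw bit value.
off 0x0a: read 80 98 as big → 0x8098
  op=0x8098>>10=0x20 ⇒ eor (RR)
  rd: (w>>6)&0xf=0x2 → x2
  rs: (w>>2)&0xf=0x6 → x6

x6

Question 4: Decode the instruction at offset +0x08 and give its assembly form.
off 0x08: read 21 ec as big → 0x21ec
  opcode bits[15:10]=0x8: add/RR
  rd@[9:6]=0x7 ⇒ x7
  rs@[5:2]=0xb ⇒ x11

add x7, x11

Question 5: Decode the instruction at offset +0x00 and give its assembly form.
[00] 5e bc → 0x5ebc
  top 6b → 0x17 → bor [RR]
  rd: (w>>6)&0xf=0xa → x10
  rs: (w>>2)&0xf=0xf → x15

bor x10, x15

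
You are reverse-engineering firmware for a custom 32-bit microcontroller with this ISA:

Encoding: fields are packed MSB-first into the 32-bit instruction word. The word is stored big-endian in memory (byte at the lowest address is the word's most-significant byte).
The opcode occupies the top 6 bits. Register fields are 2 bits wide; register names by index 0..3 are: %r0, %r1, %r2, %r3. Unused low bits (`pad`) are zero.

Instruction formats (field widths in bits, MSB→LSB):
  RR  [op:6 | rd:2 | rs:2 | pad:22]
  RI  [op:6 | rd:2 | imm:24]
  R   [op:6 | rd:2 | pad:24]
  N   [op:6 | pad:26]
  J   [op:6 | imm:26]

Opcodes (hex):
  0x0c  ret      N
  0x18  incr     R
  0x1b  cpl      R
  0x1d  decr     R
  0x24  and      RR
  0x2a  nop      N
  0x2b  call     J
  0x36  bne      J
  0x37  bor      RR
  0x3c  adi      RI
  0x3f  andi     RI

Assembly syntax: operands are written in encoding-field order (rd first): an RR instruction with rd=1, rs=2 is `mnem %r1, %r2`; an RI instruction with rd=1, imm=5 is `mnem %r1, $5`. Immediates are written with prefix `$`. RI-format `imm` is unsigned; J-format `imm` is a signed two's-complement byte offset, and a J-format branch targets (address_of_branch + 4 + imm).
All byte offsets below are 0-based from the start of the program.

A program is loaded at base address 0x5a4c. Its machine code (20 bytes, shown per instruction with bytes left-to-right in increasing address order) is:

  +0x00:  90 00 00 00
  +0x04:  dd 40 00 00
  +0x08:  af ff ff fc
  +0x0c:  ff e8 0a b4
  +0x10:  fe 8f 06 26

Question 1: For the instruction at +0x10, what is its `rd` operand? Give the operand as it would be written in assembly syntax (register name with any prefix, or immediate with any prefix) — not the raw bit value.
off 0x10: read fe 8f 06 26 as big → 0xfe8f0626
  opcode bits[31:26]=0x3f: andi/RI
  rd: (w>>24)&0x3=0x2 → %r2
  imm: (w>>0)&0xffffff=0x8f0626 → $9373222

%r2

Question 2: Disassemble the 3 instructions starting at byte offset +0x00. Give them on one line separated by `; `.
[00] 90 00 00 00 → 0x90000000
  op=0x90000000>>26=0x24 ⇒ and (RR)
  [25:24] rd=0 = %r0
  [23:22] rs=0 = %r0
[04] dd 40 00 00 → 0xdd400000
  op=0xdd400000>>26=0x37 ⇒ bor (RR)
  [25:24] rd=1 = %r1
  [23:22] rs=1 = %r1
[08] af ff ff fc → 0xaffffffc
  op=0xaffffffc>>26=0x2b ⇒ call (J)
  [25:0] imm=67108860 (s26→-4) = $-4

and %r0, %r0; bor %r1, %r1; call $-4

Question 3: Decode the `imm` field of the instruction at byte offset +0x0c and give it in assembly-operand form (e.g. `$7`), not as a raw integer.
off 0x0c: read ff e8 0a b4 as big → 0xffe80ab4
  top 6b → 0x3f → andi [RI]
  [25:24] rd=3 = %r3
  [23:0] imm=15207092 = $15207092

$15207092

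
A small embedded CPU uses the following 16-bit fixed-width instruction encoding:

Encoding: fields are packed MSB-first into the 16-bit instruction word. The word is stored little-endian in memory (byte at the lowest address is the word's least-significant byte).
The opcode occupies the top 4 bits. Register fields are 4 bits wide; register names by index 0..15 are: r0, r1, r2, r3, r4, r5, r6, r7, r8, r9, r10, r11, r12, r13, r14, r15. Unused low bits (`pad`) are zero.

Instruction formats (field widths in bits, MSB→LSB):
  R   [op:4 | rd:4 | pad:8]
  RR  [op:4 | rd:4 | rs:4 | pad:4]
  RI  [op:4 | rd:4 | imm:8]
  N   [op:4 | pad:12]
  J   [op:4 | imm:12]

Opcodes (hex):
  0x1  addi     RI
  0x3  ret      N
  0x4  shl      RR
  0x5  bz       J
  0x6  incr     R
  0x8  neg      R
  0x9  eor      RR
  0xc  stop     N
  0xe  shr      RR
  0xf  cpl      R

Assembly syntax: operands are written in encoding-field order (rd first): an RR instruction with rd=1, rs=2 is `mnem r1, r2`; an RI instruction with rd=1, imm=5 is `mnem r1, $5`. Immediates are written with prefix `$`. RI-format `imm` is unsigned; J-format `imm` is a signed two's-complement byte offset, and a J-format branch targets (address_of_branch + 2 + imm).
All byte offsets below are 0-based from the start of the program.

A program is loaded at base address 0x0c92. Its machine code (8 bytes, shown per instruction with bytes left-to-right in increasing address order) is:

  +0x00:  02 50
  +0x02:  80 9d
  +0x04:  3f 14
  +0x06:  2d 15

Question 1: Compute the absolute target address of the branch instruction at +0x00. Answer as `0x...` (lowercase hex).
0x0c96

+0x00: 02 50 ⇒ word 0x5002 (little)
  opcode bits[15:12]=0x5: bz/J
  imm: (w>>0)&0xfff=0x2 → $2
  target = base 0x0c92 + off 0x00 + 2 + imm 2 = 0x0c96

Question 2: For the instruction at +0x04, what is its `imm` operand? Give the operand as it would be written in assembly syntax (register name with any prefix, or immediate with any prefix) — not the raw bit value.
$63

@+04  little-endian(3f 14) = 0x143f
  op=0x143f>>12=0x1 ⇒ addi (RI)
  rd: (w>>8)&0xf=0x4 → r4
  imm: (w>>0)&0xff=0x3f → $63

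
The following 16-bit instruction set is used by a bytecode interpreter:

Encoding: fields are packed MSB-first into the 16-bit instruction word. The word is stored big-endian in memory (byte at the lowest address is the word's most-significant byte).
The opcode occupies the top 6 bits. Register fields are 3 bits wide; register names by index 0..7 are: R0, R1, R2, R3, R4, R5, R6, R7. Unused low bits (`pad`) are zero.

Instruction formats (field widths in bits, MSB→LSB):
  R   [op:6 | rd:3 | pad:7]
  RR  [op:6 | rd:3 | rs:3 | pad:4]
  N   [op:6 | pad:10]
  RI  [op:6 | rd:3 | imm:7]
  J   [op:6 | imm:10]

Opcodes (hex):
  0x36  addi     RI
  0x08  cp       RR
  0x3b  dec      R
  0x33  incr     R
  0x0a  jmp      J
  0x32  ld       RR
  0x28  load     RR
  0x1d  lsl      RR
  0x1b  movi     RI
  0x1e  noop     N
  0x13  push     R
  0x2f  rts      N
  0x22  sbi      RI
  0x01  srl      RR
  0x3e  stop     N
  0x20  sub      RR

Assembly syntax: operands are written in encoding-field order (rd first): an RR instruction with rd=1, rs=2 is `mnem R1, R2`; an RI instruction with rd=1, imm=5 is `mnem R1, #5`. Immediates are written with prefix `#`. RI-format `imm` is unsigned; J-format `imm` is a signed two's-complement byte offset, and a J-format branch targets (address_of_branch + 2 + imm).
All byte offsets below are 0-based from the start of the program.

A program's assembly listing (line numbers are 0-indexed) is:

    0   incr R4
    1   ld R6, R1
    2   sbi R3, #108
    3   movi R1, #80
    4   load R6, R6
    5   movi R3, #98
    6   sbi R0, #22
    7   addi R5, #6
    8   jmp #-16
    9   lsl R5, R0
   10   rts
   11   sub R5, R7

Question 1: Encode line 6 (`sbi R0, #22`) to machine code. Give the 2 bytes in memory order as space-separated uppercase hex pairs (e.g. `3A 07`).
L6: sbi op=0x22:6|rd=0:3|imm=22:7 ⇒ 0x8816 ⇒ big 88 16

88 16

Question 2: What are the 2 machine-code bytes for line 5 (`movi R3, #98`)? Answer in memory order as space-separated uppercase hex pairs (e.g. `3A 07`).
5. movi fields op=0x1b:6|rd=3:3|imm=98:7 → word 6de2h → 6d e2

6D E2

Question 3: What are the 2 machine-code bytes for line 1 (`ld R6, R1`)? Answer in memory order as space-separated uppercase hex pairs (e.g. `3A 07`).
1. ld fields op=0x32:6|rd=6:3|rs=1:3|pad=0:4 → word cb10h → cb 10

CB 10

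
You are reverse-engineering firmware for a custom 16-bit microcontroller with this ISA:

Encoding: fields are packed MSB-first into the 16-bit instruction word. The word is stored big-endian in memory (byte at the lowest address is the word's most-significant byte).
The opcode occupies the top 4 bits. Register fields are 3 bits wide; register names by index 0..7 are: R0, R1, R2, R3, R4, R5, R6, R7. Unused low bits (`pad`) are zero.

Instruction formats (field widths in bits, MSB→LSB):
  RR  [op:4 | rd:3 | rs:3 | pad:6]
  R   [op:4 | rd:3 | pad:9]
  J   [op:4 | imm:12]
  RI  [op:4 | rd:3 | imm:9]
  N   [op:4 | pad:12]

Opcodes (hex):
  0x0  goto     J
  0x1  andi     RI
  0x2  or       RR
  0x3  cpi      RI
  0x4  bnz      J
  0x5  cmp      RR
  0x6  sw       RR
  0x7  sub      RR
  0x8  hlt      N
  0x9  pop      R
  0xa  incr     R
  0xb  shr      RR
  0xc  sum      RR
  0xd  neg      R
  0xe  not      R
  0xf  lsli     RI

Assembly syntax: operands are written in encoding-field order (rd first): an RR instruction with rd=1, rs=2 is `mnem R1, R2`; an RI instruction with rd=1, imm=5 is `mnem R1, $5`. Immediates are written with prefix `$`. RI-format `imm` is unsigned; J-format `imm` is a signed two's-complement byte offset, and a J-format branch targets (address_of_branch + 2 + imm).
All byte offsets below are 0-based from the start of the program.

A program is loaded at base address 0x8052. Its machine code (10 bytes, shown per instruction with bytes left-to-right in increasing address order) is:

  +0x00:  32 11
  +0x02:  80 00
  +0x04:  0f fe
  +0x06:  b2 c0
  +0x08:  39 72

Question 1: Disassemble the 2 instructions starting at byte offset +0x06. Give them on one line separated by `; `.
shr R1, R3; cpi R4, $370

off 0x06: read b2 c0 as big → 0xb2c0
  op=0xb2c0>>12=0xb ⇒ shr (RR)
  [11:9] rd=1 = R1
  [8:6] rs=3 = R3
off 0x08: read 39 72 as big → 0x3972
  op=0x3972>>12=0x3 ⇒ cpi (RI)
  [11:9] rd=4 = R4
  [8:0] imm=370 = $370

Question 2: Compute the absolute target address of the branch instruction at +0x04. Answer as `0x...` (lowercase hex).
0x8056

[04] 0f fe → 0x0ffe
  op=0x0ffe>>12=0x0 ⇒ goto (J)
  imm@[11:0]=0xffe (s12→-2) ⇒ $-2
  target = base 0x8052 + off 0x04 + 2 + imm -2 = 0x8056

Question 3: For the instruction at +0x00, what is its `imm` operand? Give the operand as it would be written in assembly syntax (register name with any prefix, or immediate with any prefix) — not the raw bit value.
off 0x00: read 32 11 as big → 0x3211
  op=0x3211>>12=0x3 ⇒ cpi (RI)
  rd@[11:9]=0x1 ⇒ R1
  imm@[8:0]=0x11 ⇒ $17

$17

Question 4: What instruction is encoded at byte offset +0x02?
off 0x02: read 80 00 as big → 0x8000
  op=0x8000>>12=0x8 ⇒ hlt (N)

hlt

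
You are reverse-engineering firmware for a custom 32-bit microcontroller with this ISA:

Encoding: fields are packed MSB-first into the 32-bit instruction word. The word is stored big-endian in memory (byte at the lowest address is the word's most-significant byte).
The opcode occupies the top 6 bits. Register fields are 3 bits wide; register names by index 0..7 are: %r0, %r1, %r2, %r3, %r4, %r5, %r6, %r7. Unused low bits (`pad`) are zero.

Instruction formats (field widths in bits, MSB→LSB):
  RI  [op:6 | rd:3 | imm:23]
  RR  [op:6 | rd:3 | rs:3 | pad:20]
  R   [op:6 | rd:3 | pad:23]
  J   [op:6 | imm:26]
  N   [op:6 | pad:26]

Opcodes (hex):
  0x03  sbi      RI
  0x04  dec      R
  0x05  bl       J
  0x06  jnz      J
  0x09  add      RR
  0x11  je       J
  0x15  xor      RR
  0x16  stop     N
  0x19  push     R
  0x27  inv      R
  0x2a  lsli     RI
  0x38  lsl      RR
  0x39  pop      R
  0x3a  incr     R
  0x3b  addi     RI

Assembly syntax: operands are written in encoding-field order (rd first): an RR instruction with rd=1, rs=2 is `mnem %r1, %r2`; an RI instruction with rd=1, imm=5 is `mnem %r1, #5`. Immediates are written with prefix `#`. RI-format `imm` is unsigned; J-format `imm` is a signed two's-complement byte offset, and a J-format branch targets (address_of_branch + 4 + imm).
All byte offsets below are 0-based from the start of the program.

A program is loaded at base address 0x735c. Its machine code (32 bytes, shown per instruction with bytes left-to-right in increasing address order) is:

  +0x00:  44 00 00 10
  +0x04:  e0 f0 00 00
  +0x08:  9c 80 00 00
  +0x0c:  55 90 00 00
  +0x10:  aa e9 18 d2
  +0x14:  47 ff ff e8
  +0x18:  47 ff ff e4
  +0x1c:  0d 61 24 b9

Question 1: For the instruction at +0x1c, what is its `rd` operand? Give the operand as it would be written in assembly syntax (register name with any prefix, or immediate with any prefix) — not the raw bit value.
%r2

[1c] 0d 61 24 b9 → 0x0d6124b9
  top 6b → 0x3 → sbi [RI]
  rd@[25:23]=0x2 ⇒ %r2
  imm@[22:0]=0x6124b9 ⇒ #6366393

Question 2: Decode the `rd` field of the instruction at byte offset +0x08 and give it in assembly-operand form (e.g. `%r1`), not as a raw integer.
%r1

[08] 9c 80 00 00 → 0x9c800000
  opcode bits[31:26]=0x27: inv/R
  rd: (w>>23)&0x7=0x1 → %r1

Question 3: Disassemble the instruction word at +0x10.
lsli %r5, #6887634

off 0x10: read aa e9 18 d2 as big → 0xaae918d2
  op=0xaae918d2>>26=0x2a ⇒ lsli (RI)
  rd: (w>>23)&0x7=0x5 → %r5
  imm: (w>>0)&0x7fffff=0x6918d2 → #6887634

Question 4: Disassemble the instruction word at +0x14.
je #-24

@+14  big-endian(47 ff ff e8) = 0x47ffffe8
  op=0x47ffffe8>>26=0x11 ⇒ je (J)
  imm: (w>>0)&0x3ffffff=0x3ffffe8 (s26→-24) → #-24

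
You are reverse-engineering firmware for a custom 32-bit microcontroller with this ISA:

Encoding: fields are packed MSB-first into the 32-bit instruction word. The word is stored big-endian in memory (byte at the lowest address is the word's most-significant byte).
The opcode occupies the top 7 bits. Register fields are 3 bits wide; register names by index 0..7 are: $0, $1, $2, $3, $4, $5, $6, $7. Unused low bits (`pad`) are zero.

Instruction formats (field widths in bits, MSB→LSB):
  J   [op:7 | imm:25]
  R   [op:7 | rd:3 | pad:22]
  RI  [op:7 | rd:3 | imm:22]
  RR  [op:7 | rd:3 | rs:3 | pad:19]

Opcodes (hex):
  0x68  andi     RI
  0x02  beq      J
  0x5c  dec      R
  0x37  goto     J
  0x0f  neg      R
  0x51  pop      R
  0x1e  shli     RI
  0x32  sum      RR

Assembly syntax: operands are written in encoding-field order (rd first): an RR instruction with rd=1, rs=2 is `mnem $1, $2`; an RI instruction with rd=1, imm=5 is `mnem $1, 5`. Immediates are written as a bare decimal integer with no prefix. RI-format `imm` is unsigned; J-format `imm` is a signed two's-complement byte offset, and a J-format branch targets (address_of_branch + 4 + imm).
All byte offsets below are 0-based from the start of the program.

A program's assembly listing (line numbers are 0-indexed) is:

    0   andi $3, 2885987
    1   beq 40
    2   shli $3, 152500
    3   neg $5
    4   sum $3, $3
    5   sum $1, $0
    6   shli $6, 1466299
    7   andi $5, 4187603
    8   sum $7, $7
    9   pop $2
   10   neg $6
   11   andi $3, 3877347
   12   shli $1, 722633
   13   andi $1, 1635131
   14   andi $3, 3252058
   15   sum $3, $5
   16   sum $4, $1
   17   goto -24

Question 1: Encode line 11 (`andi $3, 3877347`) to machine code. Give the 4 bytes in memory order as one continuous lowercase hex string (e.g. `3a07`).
line 11 (andi): pack op=0x68:7|rd=3:3|imm=3877347:22 = 0xd0fb29e3; big→ d0 fb 29 e3

d0fb29e3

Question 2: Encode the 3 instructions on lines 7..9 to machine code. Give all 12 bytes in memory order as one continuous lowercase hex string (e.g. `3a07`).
d17fe5d365f80000a2800000

7. andi fields op=0x68:7|rd=5:3|imm=4187603:22 → word d17fe5d3h → d1 7f e5 d3
8. sum fields op=0x32:7|rd=7:3|rs=7:3|pad=0:19 → word 65f80000h → 65 f8 00 00
9. pop fields op=0x51:7|rd=2:3|pad=0:22 → word a2800000h → a2 80 00 00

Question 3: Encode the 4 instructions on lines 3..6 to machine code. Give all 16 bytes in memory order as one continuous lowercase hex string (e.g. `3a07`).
1f40000064d80000644000003d965fbb

L3: neg op=0xf:7|rd=5:3|pad=0:22 ⇒ 0x1f400000 ⇒ big 1f 40 00 00
L4: sum op=0x32:7|rd=3:3|rs=3:3|pad=0:19 ⇒ 0x64d80000 ⇒ big 64 d8 00 00
L5: sum op=0x32:7|rd=1:3|rs=0:3|pad=0:19 ⇒ 0x64400000 ⇒ big 64 40 00 00
L6: shli op=0x1e:7|rd=6:3|imm=1466299:22 ⇒ 0x3d965fbb ⇒ big 3d 96 5f bb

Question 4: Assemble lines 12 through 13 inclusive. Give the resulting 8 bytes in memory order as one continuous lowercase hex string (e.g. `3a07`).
line 12 (shli): pack op=0x1e:7|rd=1:3|imm=722633:22 = 0x3c4b06c9; big→ 3c 4b 06 c9
line 13 (andi): pack op=0x68:7|rd=1:3|imm=1635131:22 = 0xd058f33b; big→ d0 58 f3 3b

3c4b06c9d058f33b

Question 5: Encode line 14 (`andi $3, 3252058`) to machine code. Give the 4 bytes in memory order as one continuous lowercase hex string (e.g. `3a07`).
line 14 (andi): pack op=0x68:7|rd=3:3|imm=3252058:22 = 0xd0f19f5a; big→ d0 f1 9f 5a

d0f19f5a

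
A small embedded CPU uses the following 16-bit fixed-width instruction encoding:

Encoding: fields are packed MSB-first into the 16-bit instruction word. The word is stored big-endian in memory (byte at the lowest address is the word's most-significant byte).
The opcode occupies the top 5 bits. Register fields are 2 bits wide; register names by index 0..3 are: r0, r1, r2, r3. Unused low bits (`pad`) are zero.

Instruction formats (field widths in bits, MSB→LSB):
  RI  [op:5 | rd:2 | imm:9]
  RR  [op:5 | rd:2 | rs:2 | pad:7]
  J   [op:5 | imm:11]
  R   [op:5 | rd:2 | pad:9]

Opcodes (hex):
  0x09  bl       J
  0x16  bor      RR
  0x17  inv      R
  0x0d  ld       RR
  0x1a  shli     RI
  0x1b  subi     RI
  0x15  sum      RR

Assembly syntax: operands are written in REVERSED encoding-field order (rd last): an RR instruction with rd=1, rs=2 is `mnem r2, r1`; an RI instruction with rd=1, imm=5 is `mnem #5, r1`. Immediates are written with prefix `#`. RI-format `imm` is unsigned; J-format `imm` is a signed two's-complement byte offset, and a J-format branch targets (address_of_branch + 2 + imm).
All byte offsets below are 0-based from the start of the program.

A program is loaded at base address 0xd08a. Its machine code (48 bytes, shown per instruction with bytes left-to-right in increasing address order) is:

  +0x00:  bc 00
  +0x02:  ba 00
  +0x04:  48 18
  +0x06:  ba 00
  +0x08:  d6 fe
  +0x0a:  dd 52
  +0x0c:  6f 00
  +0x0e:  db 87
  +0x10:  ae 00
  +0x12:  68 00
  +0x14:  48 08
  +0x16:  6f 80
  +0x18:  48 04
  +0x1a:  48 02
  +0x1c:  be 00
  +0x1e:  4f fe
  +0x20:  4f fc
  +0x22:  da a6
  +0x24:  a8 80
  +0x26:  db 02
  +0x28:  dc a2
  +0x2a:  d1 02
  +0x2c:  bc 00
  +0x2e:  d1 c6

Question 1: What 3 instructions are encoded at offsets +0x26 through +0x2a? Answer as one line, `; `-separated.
subi #258, r1; subi #162, r2; shli #258, r0

@+26  big-endian(db 02) = 0xdb02
  opcode bits[15:11]=0x1b: subi/RI
  rd: (w>>9)&0x3=0x1 → r1
  imm: (w>>0)&0x1ff=0x102 → #258
@+28  big-endian(dc a2) = 0xdca2
  opcode bits[15:11]=0x1b: subi/RI
  rd: (w>>9)&0x3=0x2 → r2
  imm: (w>>0)&0x1ff=0xa2 → #162
@+2a  big-endian(d1 02) = 0xd102
  opcode bits[15:11]=0x1a: shli/RI
  rd: (w>>9)&0x3=0x0 → r0
  imm: (w>>0)&0x1ff=0x102 → #258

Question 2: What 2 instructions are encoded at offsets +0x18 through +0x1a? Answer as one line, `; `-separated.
@+18  big-endian(48 04) = 0x4804
  top 5b → 0x9 → bl [J]
  [10:0] imm=4 = #4
@+1a  big-endian(48 02) = 0x4802
  top 5b → 0x9 → bl [J]
  [10:0] imm=2 = #2

bl #4; bl #2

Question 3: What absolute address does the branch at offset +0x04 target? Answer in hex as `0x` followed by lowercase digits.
0xd0a8

[04] 48 18 → 0x4818
  top 5b → 0x9 → bl [J]
  imm@[10:0]=0x18 ⇒ #24
  target = base 0xd08a + off 0x04 + 2 + imm 24 = 0xd0a8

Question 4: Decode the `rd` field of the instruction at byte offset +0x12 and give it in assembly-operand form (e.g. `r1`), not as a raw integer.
r0

@+12  big-endian(68 00) = 0x6800
  top 5b → 0xd → ld [RR]
  rd@[10:9]=0x0 ⇒ r0
  rs@[8:7]=0x0 ⇒ r0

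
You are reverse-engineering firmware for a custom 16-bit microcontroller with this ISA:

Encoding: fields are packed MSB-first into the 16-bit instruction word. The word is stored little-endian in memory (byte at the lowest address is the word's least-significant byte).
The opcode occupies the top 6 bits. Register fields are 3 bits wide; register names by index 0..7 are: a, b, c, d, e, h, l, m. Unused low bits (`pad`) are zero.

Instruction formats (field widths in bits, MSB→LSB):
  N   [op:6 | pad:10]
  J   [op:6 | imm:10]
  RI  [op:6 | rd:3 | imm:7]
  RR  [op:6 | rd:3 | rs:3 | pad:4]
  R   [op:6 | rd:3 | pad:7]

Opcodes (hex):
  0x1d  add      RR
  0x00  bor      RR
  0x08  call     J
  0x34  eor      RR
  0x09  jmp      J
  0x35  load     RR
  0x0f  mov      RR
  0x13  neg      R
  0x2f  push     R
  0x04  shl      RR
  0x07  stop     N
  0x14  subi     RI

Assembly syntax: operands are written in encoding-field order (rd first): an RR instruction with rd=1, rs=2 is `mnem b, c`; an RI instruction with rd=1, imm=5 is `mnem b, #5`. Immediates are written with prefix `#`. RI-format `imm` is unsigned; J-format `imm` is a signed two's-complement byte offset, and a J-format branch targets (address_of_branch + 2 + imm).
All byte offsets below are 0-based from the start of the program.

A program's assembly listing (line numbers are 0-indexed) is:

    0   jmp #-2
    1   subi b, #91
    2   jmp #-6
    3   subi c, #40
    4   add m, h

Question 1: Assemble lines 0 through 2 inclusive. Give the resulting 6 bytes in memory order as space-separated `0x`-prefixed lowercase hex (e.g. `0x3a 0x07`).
0xfe 0x27 0xdb 0x50 0xfa 0x27

0. jmp fields op=0x9:6|imm=-2:10 → word 27feh → fe 27
1. subi fields op=0x14:6|rd=1:3|imm=91:7 → word 50dbh → db 50
2. jmp fields op=0x9:6|imm=-6:10 → word 27fah → fa 27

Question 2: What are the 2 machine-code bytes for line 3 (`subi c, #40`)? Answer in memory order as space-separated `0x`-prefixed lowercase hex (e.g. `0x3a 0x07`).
0x28 0x51

L3: subi op=0x14:6|rd=2:3|imm=40:7 ⇒ 0x5128 ⇒ little 28 51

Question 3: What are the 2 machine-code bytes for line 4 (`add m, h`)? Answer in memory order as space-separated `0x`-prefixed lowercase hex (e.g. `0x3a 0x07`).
4. add fields op=0x1d:6|rd=7:3|rs=5:3|pad=0:4 → word 77d0h → d0 77

0xd0 0x77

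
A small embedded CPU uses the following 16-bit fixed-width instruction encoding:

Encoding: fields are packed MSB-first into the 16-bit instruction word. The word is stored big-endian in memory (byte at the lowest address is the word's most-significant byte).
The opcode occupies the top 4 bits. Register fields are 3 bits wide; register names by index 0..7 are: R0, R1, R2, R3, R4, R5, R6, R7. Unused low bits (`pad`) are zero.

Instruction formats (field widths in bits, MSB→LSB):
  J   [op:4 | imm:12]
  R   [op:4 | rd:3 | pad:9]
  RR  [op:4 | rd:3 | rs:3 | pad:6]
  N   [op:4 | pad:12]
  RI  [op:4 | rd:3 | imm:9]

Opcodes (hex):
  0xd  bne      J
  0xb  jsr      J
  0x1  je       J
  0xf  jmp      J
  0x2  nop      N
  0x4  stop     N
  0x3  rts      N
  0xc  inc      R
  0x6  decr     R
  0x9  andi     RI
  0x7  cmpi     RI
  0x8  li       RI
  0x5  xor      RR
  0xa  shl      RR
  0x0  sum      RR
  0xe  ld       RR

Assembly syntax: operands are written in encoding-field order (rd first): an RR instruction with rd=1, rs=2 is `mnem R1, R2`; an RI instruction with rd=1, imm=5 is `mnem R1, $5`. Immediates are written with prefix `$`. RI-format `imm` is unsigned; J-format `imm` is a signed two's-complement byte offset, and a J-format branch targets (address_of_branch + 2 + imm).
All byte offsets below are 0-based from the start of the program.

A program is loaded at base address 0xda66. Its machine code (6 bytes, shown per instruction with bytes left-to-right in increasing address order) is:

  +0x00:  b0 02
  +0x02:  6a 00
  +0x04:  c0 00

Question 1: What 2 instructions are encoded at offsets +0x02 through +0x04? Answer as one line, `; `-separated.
decr R5; inc R0

[02] 6a 00 → 0x6a00
  top 4b → 0x6 → decr [R]
  rd@[11:9]=0x5 ⇒ R5
[04] c0 00 → 0xc000
  top 4b → 0xc → inc [R]
  rd@[11:9]=0x0 ⇒ R0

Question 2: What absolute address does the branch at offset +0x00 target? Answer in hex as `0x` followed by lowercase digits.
0xda6a

+0x00: b0 02 ⇒ word 0xb002 (big)
  top 4b → 0xb → jsr [J]
  imm: (w>>0)&0xfff=0x2 → $2
  target = base 0xda66 + off 0x00 + 2 + imm 2 = 0xda6a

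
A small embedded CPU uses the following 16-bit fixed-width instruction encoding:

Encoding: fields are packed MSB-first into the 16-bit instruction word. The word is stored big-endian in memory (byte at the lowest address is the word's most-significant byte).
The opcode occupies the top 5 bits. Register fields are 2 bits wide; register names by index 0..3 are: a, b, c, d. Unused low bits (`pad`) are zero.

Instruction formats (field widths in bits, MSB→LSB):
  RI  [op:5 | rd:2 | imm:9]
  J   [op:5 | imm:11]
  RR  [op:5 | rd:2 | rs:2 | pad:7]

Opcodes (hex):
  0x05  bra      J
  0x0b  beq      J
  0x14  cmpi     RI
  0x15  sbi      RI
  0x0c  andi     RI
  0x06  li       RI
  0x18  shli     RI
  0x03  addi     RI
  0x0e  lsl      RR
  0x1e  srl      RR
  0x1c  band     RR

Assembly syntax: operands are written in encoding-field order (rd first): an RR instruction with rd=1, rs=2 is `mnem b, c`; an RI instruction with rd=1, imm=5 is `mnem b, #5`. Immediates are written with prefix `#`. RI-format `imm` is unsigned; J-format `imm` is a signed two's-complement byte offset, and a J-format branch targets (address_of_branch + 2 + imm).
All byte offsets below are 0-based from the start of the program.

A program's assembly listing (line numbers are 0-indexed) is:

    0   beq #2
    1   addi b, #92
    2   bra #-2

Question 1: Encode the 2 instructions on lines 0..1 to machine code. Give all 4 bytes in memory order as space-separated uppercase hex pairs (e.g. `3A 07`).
0. beq fields op=0xb:5|imm=2:11 → word 5802h → 58 02
1. addi fields op=0x3:5|rd=1:2|imm=92:9 → word 1a5ch → 1a 5c

58 02 1A 5C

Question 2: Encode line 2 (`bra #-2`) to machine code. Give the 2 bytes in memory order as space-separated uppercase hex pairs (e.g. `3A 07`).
line 2 (bra): pack op=0x5:5|imm=-2:11 = 0x2ffe; big→ 2f fe

2F FE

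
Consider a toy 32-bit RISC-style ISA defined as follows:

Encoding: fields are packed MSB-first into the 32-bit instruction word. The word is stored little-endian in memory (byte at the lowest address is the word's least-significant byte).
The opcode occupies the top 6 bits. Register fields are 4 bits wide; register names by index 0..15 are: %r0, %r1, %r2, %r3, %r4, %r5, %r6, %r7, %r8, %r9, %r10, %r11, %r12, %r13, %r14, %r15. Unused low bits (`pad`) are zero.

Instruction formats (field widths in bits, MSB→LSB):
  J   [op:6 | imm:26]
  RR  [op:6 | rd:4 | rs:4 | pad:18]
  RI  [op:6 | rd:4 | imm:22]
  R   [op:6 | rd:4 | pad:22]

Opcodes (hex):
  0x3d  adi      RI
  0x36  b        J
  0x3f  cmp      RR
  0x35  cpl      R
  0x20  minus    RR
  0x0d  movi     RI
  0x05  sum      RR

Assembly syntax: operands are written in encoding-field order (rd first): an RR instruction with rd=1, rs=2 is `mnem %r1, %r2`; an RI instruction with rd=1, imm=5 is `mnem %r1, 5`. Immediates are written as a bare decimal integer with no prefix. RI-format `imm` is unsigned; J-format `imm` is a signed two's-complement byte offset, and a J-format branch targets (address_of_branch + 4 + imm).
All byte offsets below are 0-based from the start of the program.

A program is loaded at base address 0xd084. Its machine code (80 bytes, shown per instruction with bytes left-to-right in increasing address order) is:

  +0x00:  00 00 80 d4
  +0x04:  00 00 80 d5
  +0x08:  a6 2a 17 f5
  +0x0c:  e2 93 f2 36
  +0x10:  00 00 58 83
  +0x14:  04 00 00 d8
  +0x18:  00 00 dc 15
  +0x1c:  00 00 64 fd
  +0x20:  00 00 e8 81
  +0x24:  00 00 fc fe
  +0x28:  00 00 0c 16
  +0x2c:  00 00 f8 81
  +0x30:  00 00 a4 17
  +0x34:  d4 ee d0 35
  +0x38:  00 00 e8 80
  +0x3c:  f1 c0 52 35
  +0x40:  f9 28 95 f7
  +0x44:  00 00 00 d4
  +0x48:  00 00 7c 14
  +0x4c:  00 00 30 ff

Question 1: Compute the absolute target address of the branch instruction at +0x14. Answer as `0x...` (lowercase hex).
0xd0a0

off 0x14: read 04 00 00 d8 as little → 0xd8000004
  opcode bits[31:26]=0x36: b/J
  imm@[25:0]=0x4 ⇒ 4
  target = base 0xd084 + off 0x14 + 4 + imm 4 = 0xd0a0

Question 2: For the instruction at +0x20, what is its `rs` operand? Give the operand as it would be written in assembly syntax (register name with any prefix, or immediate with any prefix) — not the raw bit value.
%r10

+0x20: 00 00 e8 81 ⇒ word 0x81e80000 (little)
  top 6b → 0x20 → minus [RR]
  rd: (w>>22)&0xf=0x7 → %r7
  rs: (w>>18)&0xf=0xa → %r10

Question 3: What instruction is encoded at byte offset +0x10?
minus %r13, %r6

[10] 00 00 58 83 → 0x83580000
  op=0x83580000>>26=0x20 ⇒ minus (RR)
  rd@[25:22]=0xd ⇒ %r13
  rs@[21:18]=0x6 ⇒ %r6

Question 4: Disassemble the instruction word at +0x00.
+0x00: 00 00 80 d4 ⇒ word 0xd4800000 (little)
  opcode bits[31:26]=0x35: cpl/R
  rd@[25:22]=0x2 ⇒ %r2

cpl %r2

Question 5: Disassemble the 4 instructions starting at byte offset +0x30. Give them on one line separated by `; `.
+0x30: 00 00 a4 17 ⇒ word 0x17a40000 (little)
  opcode bits[31:26]=0x5: sum/RR
  rd: (w>>22)&0xf=0xe → %r14
  rs: (w>>18)&0xf=0x9 → %r9
+0x34: d4 ee d0 35 ⇒ word 0x35d0eed4 (little)
  opcode bits[31:26]=0xd: movi/RI
  rd: (w>>22)&0xf=0x7 → %r7
  imm: (w>>0)&0x3fffff=0x10eed4 → 1109716
+0x38: 00 00 e8 80 ⇒ word 0x80e80000 (little)
  opcode bits[31:26]=0x20: minus/RR
  rd: (w>>22)&0xf=0x3 → %r3
  rs: (w>>18)&0xf=0xa → %r10
+0x3c: f1 c0 52 35 ⇒ word 0x3552c0f1 (little)
  opcode bits[31:26]=0xd: movi/RI
  rd: (w>>22)&0xf=0x5 → %r5
  imm: (w>>0)&0x3fffff=0x12c0f1 → 1229041

sum %r14, %r9; movi %r7, 1109716; minus %r3, %r10; movi %r5, 1229041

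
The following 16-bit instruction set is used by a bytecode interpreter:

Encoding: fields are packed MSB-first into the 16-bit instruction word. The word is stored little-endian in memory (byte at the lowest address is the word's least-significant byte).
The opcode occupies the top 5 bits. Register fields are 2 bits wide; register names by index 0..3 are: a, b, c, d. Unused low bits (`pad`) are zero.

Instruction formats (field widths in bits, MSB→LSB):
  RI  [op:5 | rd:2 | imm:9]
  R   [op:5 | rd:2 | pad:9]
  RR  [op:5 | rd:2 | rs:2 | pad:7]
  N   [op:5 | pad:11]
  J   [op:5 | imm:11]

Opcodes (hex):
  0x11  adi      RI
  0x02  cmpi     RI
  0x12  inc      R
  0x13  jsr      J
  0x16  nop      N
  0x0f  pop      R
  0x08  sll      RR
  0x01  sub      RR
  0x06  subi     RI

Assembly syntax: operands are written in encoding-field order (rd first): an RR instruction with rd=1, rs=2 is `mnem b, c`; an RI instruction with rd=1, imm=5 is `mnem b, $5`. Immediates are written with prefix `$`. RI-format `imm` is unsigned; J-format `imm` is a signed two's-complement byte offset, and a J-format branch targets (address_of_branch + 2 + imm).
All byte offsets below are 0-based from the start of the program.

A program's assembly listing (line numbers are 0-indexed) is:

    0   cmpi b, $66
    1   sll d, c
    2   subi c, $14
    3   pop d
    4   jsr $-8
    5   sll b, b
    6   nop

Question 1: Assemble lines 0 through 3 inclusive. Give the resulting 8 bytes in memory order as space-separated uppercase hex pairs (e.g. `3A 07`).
42 12 00 47 0E 34 00 7E

line 0 (cmpi): pack op=0x2:5|rd=1:2|imm=66:9 = 0x1242; little→ 42 12
line 1 (sll): pack op=0x8:5|rd=3:2|rs=2:2|pad=0:7 = 0x4700; little→ 00 47
line 2 (subi): pack op=0x6:5|rd=2:2|imm=14:9 = 0x340e; little→ 0e 34
line 3 (pop): pack op=0xf:5|rd=3:2|pad=0:9 = 0x7e00; little→ 00 7e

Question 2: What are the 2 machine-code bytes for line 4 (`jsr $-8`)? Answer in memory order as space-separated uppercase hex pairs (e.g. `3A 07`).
4. jsr fields op=0x13:5|imm=-8:11 → word 9ff8h → f8 9f

F8 9F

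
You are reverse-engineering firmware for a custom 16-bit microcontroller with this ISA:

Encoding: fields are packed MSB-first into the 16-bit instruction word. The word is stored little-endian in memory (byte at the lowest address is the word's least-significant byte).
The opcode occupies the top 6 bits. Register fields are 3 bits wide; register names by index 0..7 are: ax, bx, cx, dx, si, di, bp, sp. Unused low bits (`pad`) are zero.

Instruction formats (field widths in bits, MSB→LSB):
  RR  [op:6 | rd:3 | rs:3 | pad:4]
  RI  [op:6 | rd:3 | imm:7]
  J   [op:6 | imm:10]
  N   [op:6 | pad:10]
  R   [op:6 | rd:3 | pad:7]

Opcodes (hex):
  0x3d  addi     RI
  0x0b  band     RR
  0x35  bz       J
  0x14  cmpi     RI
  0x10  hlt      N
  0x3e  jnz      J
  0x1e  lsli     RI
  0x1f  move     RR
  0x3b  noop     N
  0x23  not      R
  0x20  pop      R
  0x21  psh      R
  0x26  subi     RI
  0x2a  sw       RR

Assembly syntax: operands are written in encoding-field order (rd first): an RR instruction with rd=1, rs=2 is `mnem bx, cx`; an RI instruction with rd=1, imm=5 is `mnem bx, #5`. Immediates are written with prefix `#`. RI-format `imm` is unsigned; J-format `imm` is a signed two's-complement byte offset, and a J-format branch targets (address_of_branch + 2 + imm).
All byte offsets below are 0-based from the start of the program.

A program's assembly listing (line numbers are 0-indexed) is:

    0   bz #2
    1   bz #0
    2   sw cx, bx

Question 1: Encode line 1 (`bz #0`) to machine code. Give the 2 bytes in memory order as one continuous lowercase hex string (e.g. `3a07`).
00d4

L1: bz op=0x35:6|imm=0:10 ⇒ 0xd400 ⇒ little 00 d4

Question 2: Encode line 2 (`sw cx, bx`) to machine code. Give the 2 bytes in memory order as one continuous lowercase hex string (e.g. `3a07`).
10a9

line 2 (sw): pack op=0x2a:6|rd=2:3|rs=1:3|pad=0:4 = 0xa910; little→ 10 a9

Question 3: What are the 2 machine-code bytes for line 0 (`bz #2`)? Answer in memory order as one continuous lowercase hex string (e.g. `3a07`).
02d4

line 0 (bz): pack op=0x35:6|imm=2:10 = 0xd402; little→ 02 d4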